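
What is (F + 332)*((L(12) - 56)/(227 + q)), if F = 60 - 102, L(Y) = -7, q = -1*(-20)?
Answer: -18270/247 ≈ -73.968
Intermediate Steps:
q = 20
F = -42
(F + 332)*((L(12) - 56)/(227 + q)) = (-42 + 332)*((-7 - 56)/(227 + 20)) = 290*(-63/247) = -18270/247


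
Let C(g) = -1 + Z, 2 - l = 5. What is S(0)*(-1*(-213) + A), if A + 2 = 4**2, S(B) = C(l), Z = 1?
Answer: 0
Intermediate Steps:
l = -3 (l = 2 - 1*5 = 2 - 5 = -3)
C(g) = 0 (C(g) = -1 + 1 = 0)
S(B) = 0
A = 14 (A = -2 + 4**2 = -2 + 16 = 14)
S(0)*(-1*(-213) + A) = 0*(-1*(-213) + 14) = 0*(213 + 14) = 0*227 = 0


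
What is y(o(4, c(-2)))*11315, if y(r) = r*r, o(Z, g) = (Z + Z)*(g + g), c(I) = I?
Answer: 11586560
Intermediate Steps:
o(Z, g) = 4*Z*g (o(Z, g) = (2*Z)*(2*g) = 4*Z*g)
y(r) = r²
y(o(4, c(-2)))*11315 = (4*4*(-2))²*11315 = (-32)²*11315 = 1024*11315 = 11586560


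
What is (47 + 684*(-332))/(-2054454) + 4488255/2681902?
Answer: 2457453787438/1377461072877 ≈ 1.7840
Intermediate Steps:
(47 + 684*(-332))/(-2054454) + 4488255/2681902 = (47 - 227088)*(-1/2054454) + 4488255*(1/2681902) = -227041*(-1/2054454) + 4488255/2681902 = 227041/2054454 + 4488255/2681902 = 2457453787438/1377461072877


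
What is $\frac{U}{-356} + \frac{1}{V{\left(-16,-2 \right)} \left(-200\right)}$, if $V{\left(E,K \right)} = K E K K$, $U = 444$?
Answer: $- \frac{2841689}{2278400} \approx -1.2472$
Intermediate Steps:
$V{\left(E,K \right)} = E K^{3}$ ($V{\left(E,K \right)} = E K^{2} K = E K^{3}$)
$\frac{U}{-356} + \frac{1}{V{\left(-16,-2 \right)} \left(-200\right)} = \frac{444}{-356} + \frac{1}{- 16 \left(-2\right)^{3} \left(-200\right)} = 444 \left(- \frac{1}{356}\right) + \frac{1}{\left(-16\right) \left(-8\right)} \left(- \frac{1}{200}\right) = - \frac{111}{89} + \frac{1}{128} \left(- \frac{1}{200}\right) = - \frac{111}{89} - \frac{1}{25600} = - \frac{2841689}{2278400}$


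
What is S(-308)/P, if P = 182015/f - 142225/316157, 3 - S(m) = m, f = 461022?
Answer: -45329908393194/8023537595 ≈ -5649.6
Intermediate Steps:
S(m) = 3 - m
P = -8023537595/145755332454 (P = 182015/461022 - 142225/316157 = -8023537595/145755332454 ≈ -0.055048)
S(-308)/P = (3 - 1*(-308))/(-8023537595/145755332454) = (3 + 308)*(-145755332454/8023537595) = 311*(-145755332454/8023537595) = -45329908393194/8023537595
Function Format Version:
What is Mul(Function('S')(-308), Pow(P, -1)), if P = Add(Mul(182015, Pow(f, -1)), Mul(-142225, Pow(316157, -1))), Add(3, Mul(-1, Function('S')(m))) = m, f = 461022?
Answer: Rational(-45329908393194, 8023537595) ≈ -5649.6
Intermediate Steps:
Function('S')(m) = Add(3, Mul(-1, m))
P = Rational(-8023537595, 145755332454) (P = Add(Mul(182015, Pow(461022, -1)), Mul(-142225, Pow(316157, -1))) = Add(Mul(182015, Rational(1, 461022)), Mul(-142225, Rational(1, 316157))) = Add(Rational(182015, 461022), Rational(-142225, 316157)) = Rational(-8023537595, 145755332454) ≈ -0.055048)
Mul(Function('S')(-308), Pow(P, -1)) = Mul(Add(3, Mul(-1, -308)), Pow(Rational(-8023537595, 145755332454), -1)) = Mul(Add(3, 308), Rational(-145755332454, 8023537595)) = Mul(311, Rational(-145755332454, 8023537595)) = Rational(-45329908393194, 8023537595)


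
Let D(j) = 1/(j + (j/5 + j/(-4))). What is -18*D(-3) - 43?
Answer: -697/19 ≈ -36.684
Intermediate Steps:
D(j) = 20/(19*j) (D(j) = 1/(j + (j*(1/5) + j*(-1/4))) = 1/(j + (j/5 - j/4)) = 1/(j - j/20) = 1/(19*j/20) = 20/(19*j))
-18*D(-3) - 43 = -360/(19*(-3)) - 43 = -360*(-1)/(19*3) - 43 = -18*(-20/57) - 43 = 120/19 - 43 = -697/19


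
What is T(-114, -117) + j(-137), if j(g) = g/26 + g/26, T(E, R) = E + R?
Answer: -3140/13 ≈ -241.54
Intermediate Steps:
j(g) = g/13 (j(g) = g*(1/26) + g*(1/26) = g/26 + g/26 = g/13)
T(-114, -117) + j(-137) = (-114 - 117) + (1/13)*(-137) = -231 - 137/13 = -3140/13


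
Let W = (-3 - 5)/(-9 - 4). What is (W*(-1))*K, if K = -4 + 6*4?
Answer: -160/13 ≈ -12.308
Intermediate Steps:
W = 8/13 (W = -8/(-13) = -8*(-1/13) = 8/13 ≈ 0.61539)
K = 20 (K = -4 + 24 = 20)
(W*(-1))*K = ((8/13)*(-1))*20 = -8/13*20 = -160/13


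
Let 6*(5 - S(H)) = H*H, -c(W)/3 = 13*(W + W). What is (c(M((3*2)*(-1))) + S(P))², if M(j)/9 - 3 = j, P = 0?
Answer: 4456321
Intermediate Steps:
M(j) = 27 + 9*j
c(W) = -78*W (c(W) = -39*(W + W) = -39*2*W = -78*W)
S(H) = 5 - H²/6 (S(H) = 5 - H*H/6 = 5 - H²/6)
(c(M((3*2)*(-1))) + S(P))² = (-78*(27 + 9*((3*2)*(-1))) + (5 - ⅙*0²))² = (-78*(27 + 9*(6*(-1))) + (5 - ⅙*0))² = (-78*(27 + 9*(-6)) + (5 + 0))² = (-78*(27 - 54) + 5)² = (-78*(-27) + 5)² = (2106 + 5)² = 2111² = 4456321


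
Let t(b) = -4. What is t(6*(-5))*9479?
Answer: -37916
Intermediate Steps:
t(6*(-5))*9479 = -4*9479 = -37916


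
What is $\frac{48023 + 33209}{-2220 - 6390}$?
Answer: $- \frac{40616}{4305} \approx -9.4346$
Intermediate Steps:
$\frac{48023 + 33209}{-2220 - 6390} = \frac{81232}{-8610} = 81232 \left(- \frac{1}{8610}\right) = - \frac{40616}{4305}$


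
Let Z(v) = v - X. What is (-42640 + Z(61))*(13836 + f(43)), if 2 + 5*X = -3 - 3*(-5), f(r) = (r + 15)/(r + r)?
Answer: -25334715637/43 ≈ -5.8918e+8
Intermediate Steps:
f(r) = (15 + r)/(2*r) (f(r) = (15 + r)/((2*r)) = (15 + r)*(1/(2*r)) = (15 + r)/(2*r))
X = 2 (X = -⅖ + (-3 - 3*(-5))/5 = -⅖ + (-3 + 15)/5 = -⅖ + (⅕)*12 = -⅖ + 12/5 = 2)
Z(v) = -2 + v (Z(v) = v - 1*2 = v - 2 = -2 + v)
(-42640 + Z(61))*(13836 + f(43)) = (-42640 + (-2 + 61))*(13836 + (½)*(15 + 43)/43) = (-42640 + 59)*(13836 + (½)*(1/43)*58) = -42581*(13836 + 29/43) = -42581*594977/43 = -25334715637/43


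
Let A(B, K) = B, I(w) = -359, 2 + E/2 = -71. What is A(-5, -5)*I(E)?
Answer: 1795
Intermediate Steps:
E = -146 (E = -4 + 2*(-71) = -4 - 142 = -146)
A(-5, -5)*I(E) = -5*(-359) = 1795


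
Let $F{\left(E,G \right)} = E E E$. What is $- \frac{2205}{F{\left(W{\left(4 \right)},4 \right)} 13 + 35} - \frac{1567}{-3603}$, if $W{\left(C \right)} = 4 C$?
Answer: $\frac{25183282}{63992883} \approx 0.39353$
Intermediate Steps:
$F{\left(E,G \right)} = E^{3}$ ($F{\left(E,G \right)} = E^{2} E = E^{3}$)
$- \frac{2205}{F{\left(W{\left(4 \right)},4 \right)} 13 + 35} - \frac{1567}{-3603} = - \frac{2205}{\left(4 \cdot 4\right)^{3} \cdot 13 + 35} - \frac{1567}{-3603} = - \frac{2205}{16^{3} \cdot 13 + 35} - - \frac{1567}{3603} = - \frac{2205}{4096 \cdot 13 + 35} + \frac{1567}{3603} = - \frac{2205}{53248 + 35} + \frac{1567}{3603} = - \frac{2205}{53283} + \frac{1567}{3603} = \left(-2205\right) \frac{1}{53283} + \frac{1567}{3603} = - \frac{735}{17761} + \frac{1567}{3603} = \frac{25183282}{63992883}$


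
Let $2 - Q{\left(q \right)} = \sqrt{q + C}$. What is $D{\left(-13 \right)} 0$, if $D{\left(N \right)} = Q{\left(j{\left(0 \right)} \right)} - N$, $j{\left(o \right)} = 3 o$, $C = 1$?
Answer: $0$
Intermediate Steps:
$Q{\left(q \right)} = 2 - \sqrt{1 + q}$ ($Q{\left(q \right)} = 2 - \sqrt{q + 1} = 2 - \sqrt{1 + q}$)
$D{\left(N \right)} = 1 - N$ ($D{\left(N \right)} = \left(2 - \sqrt{1 + 3 \cdot 0}\right) - N = \left(2 - \sqrt{1 + 0}\right) - N = \left(2 - \sqrt{1}\right) - N = \left(2 - 1\right) - N = 1 - N$)
$D{\left(-13 \right)} 0 = \left(1 - -13\right) 0 = \left(1 + 13\right) 0 = 14 \cdot 0 = 0$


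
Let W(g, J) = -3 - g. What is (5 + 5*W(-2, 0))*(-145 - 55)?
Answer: 0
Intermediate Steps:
(5 + 5*W(-2, 0))*(-145 - 55) = (5 + 5*(-3 - 1*(-2)))*(-145 - 55) = (5 + 5*(-3 + 2))*(-200) = (5 + 5*(-1))*(-200) = (5 - 5)*(-200) = 0*(-200) = 0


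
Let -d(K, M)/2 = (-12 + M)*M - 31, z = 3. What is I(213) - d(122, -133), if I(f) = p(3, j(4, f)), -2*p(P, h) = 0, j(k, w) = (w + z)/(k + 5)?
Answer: 38508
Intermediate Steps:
j(k, w) = (3 + w)/(5 + k) (j(k, w) = (w + 3)/(k + 5) = (3 + w)/(5 + k))
p(P, h) = 0 (p(P, h) = -1/2*0 = 0)
d(K, M) = 62 - 2*M*(-12 + M) (d(K, M) = -2*((-12 + M)*M - 31) = -2*(M*(-12 + M) - 31) = -2*(-31 + M*(-12 + M)) = 62 - 2*M*(-12 + M))
I(f) = 0
I(213) - d(122, -133) = 0 - (62 - 2*(-133)**2 + 24*(-133)) = 0 - (62 - 2*17689 - 3192) = 0 - (62 - 35378 - 3192) = 0 - 1*(-38508) = 0 + 38508 = 38508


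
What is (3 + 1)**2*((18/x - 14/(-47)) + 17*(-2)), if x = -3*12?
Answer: -25720/47 ≈ -547.23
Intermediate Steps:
x = -36
(3 + 1)**2*((18/x - 14/(-47)) + 17*(-2)) = (3 + 1)**2*((18/(-36) - 14/(-47)) + 17*(-2)) = 4**2*((18*(-1/36) - 14*(-1/47)) - 34) = 16*((-1/2 + 14/47) - 34) = 16*(-19/94 - 34) = 16*(-3215/94) = -25720/47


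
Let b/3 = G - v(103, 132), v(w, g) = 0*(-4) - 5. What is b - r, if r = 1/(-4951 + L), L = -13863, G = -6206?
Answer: -349996841/18814 ≈ -18603.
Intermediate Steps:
v(w, g) = -5 (v(w, g) = 0 - 5 = -5)
r = -1/18814 (r = 1/(-4951 - 13863) = 1/(-18814) = -1/18814 ≈ -5.3152e-5)
b = -18603 (b = 3*(-6206 - 1*(-5)) = 3*(-6206 + 5) = 3*(-6201) = -18603)
b - r = -18603 - 1*(-1/18814) = -18603 + 1/18814 = -349996841/18814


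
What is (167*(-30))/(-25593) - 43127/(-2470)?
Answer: 19581123/1109030 ≈ 17.656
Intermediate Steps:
(167*(-30))/(-25593) - 43127/(-2470) = -5010*(-1/25593) - 43127*(-1/2470) = 1670/8531 + 43127/2470 = 19581123/1109030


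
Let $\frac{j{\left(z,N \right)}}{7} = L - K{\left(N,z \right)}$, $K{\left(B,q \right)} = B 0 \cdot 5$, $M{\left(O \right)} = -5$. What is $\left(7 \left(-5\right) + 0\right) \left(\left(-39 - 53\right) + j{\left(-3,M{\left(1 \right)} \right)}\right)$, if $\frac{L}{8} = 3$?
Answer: $-2660$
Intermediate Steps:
$K{\left(B,q \right)} = 0$ ($K{\left(B,q \right)} = 0 \cdot 5 = 0$)
$L = 24$ ($L = 8 \cdot 3 = 24$)
$j{\left(z,N \right)} = 168$ ($j{\left(z,N \right)} = 7 \left(24 - 0\right) = 7 \left(24 + 0\right) = 7 \cdot 24 = 168$)
$\left(7 \left(-5\right) + 0\right) \left(\left(-39 - 53\right) + j{\left(-3,M{\left(1 \right)} \right)}\right) = \left(7 \left(-5\right) + 0\right) \left(\left(-39 - 53\right) + 168\right) = \left(-35 + 0\right) \left(\left(-39 - 53\right) + 168\right) = - 35 \left(-92 + 168\right) = \left(-35\right) 76 = -2660$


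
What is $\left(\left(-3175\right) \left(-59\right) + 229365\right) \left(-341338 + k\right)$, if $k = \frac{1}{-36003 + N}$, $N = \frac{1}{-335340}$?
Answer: $- \frac{1717203512449947700220}{12073246021} \approx -1.4223 \cdot 10^{11}$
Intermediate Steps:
$N = - \frac{1}{335340} \approx -2.982 \cdot 10^{-6}$
$k = - \frac{335340}{12073246021}$ ($k = \frac{1}{-36003 - \frac{1}{335340}} = \frac{1}{- \frac{12073246021}{335340}} = - \frac{335340}{12073246021} \approx -2.7775 \cdot 10^{-5}$)
$\left(\left(-3175\right) \left(-59\right) + 229365\right) \left(-341338 + k\right) = \left(\left(-3175\right) \left(-59\right) + 229365\right) \left(-341338 - \frac{335340}{12073246021}\right) = \left(187325 + 229365\right) \left(- \frac{4121057650651438}{12073246021}\right) = 416690 \left(- \frac{4121057650651438}{12073246021}\right) = - \frac{1717203512449947700220}{12073246021}$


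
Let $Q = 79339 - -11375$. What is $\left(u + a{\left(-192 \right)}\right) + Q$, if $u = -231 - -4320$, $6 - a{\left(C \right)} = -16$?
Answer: $94825$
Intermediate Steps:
$a{\left(C \right)} = 22$ ($a{\left(C \right)} = 6 - -16 = 6 + 16 = 22$)
$u = 4089$ ($u = -231 + 4320 = 4089$)
$Q = 90714$ ($Q = 79339 + 11375 = 90714$)
$\left(u + a{\left(-192 \right)}\right) + Q = \left(4089 + 22\right) + 90714 = 4111 + 90714 = 94825$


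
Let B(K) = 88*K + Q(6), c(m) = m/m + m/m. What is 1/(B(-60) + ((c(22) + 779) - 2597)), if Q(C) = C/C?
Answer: -1/7095 ≈ -0.00014094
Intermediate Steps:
Q(C) = 1
c(m) = 2 (c(m) = 1 + 1 = 2)
B(K) = 1 + 88*K (B(K) = 88*K + 1 = 1 + 88*K)
1/(B(-60) + ((c(22) + 779) - 2597)) = 1/((1 + 88*(-60)) + ((2 + 779) - 2597)) = 1/((1 - 5280) + (781 - 2597)) = 1/(-5279 - 1816) = 1/(-7095) = -1/7095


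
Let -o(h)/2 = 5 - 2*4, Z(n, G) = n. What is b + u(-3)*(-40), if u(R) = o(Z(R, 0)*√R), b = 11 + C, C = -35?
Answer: -264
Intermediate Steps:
b = -24 (b = 11 - 35 = -24)
o(h) = 6 (o(h) = -2*(5 - 2*4) = -2*(5 - 8) = -2*(-3) = 6)
u(R) = 6
b + u(-3)*(-40) = -24 + 6*(-40) = -24 - 240 = -264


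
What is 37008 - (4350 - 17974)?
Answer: 50632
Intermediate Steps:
37008 - (4350 - 17974) = 37008 - 1*(-13624) = 37008 + 13624 = 50632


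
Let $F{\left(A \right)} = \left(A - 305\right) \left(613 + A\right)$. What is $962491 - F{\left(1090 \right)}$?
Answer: $-374364$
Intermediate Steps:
$F{\left(A \right)} = \left(-305 + A\right) \left(613 + A\right)$
$962491 - F{\left(1090 \right)} = 962491 - \left(-186965 + 1090^{2} + 308 \cdot 1090\right) = 962491 - \left(-186965 + 1188100 + 335720\right) = 962491 - 1336855 = -374364$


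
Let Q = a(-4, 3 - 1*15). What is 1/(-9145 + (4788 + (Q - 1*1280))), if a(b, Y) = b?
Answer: -1/5641 ≈ -0.00017727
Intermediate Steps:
Q = -4
1/(-9145 + (4788 + (Q - 1*1280))) = 1/(-9145 + (4788 + (-4 - 1*1280))) = 1/(-9145 + (4788 + (-4 - 1280))) = 1/(-9145 + (4788 - 1284)) = 1/(-9145 + 3504) = 1/(-5641) = -1/5641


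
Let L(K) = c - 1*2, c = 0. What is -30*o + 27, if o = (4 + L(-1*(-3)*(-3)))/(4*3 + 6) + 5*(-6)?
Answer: 2771/3 ≈ 923.67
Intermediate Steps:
L(K) = -2 (L(K) = 0 - 1*2 = 0 - 2 = -2)
o = -269/9 (o = (4 - 2)/(4*3 + 6) + 5*(-6) = 2/(12 + 6) - 30 = 2/18 - 30 = 2*(1/18) - 30 = ⅑ - 30 = -269/9 ≈ -29.889)
-30*o + 27 = -30*(-269/9) + 27 = 2690/3 + 27 = 2771/3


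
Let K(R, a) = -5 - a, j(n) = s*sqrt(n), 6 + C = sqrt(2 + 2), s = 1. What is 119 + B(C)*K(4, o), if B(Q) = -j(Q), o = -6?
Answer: 119 - 2*I ≈ 119.0 - 2.0*I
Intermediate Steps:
C = -4 (C = -6 + sqrt(2 + 2) = -6 + sqrt(4) = -6 + 2 = -4)
j(n) = sqrt(n) (j(n) = 1*sqrt(n) = sqrt(n))
B(Q) = -sqrt(Q)
119 + B(C)*K(4, o) = 119 + (-sqrt(-4))*(-5 - 1*(-6)) = 119 + (-2*I)*(-5 + 6) = 119 - 2*I*1 = 119 - 2*I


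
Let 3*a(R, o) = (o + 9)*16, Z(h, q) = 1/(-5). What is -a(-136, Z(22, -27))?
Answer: -704/15 ≈ -46.933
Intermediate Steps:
Z(h, q) = -⅕
a(R, o) = 48 + 16*o/3 (a(R, o) = ((o + 9)*16)/3 = ((9 + o)*16)/3 = (144 + 16*o)/3 = 48 + 16*o/3)
-a(-136, Z(22, -27)) = -(48 + (16/3)*(-⅕)) = -(48 - 16/15) = -1*704/15 = -704/15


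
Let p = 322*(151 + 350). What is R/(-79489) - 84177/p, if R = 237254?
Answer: -14988478447/4274441486 ≈ -3.5065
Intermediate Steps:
p = 161322 (p = 322*501 = 161322)
R/(-79489) - 84177/p = 237254/(-79489) - 84177/161322 = 237254*(-1/79489) - 84177*1/161322 = -237254/79489 - 28059/53774 = -14988478447/4274441486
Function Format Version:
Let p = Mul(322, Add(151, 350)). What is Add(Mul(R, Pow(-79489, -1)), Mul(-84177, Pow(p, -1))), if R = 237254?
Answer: Rational(-14988478447, 4274441486) ≈ -3.5065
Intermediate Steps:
p = 161322 (p = Mul(322, 501) = 161322)
Add(Mul(R, Pow(-79489, -1)), Mul(-84177, Pow(p, -1))) = Add(Mul(237254, Pow(-79489, -1)), Mul(-84177, Pow(161322, -1))) = Add(Mul(237254, Rational(-1, 79489)), Mul(-84177, Rational(1, 161322))) = Add(Rational(-237254, 79489), Rational(-28059, 53774)) = Rational(-14988478447, 4274441486)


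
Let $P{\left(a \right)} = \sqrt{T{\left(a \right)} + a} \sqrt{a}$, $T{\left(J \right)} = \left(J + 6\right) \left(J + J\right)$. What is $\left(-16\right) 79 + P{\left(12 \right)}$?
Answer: $-1264 + 12 \sqrt{37} \approx -1191.0$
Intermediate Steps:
$T{\left(J \right)} = 2 J \left(6 + J\right)$ ($T{\left(J \right)} = \left(6 + J\right) 2 J = 2 J \left(6 + J\right)$)
$P{\left(a \right)} = \sqrt{a} \sqrt{a + 2 a \left(6 + a\right)}$ ($P{\left(a \right)} = \sqrt{2 a \left(6 + a\right) + a} \sqrt{a} = \sqrt{a + 2 a \left(6 + a\right)} \sqrt{a} = \sqrt{a} \sqrt{a + 2 a \left(6 + a\right)}$)
$\left(-16\right) 79 + P{\left(12 \right)} = \left(-16\right) 79 + \sqrt{12} \sqrt{12 \left(13 + 2 \cdot 12\right)} = -1264 + 2 \sqrt{3} \sqrt{12 \left(13 + 24\right)} = -1264 + 2 \sqrt{3} \sqrt{12 \cdot 37} = -1264 + 2 \sqrt{3} \sqrt{444} = -1264 + 2 \sqrt{3} \cdot 2 \sqrt{111} = -1264 + 12 \sqrt{37}$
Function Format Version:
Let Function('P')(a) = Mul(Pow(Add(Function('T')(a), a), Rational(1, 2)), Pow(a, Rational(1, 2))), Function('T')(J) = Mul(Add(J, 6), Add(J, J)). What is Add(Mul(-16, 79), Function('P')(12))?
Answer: Add(-1264, Mul(12, Pow(37, Rational(1, 2)))) ≈ -1191.0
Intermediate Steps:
Function('T')(J) = Mul(2, J, Add(6, J)) (Function('T')(J) = Mul(Add(6, J), Mul(2, J)) = Mul(2, J, Add(6, J)))
Function('P')(a) = Mul(Pow(a, Rational(1, 2)), Pow(Add(a, Mul(2, a, Add(6, a))), Rational(1, 2))) (Function('P')(a) = Mul(Pow(Add(Mul(2, a, Add(6, a)), a), Rational(1, 2)), Pow(a, Rational(1, 2))) = Mul(Pow(Add(a, Mul(2, a, Add(6, a))), Rational(1, 2)), Pow(a, Rational(1, 2))) = Mul(Pow(a, Rational(1, 2)), Pow(Add(a, Mul(2, a, Add(6, a))), Rational(1, 2))))
Add(Mul(-16, 79), Function('P')(12)) = Add(Mul(-16, 79), Mul(Pow(12, Rational(1, 2)), Pow(Mul(12, Add(13, Mul(2, 12))), Rational(1, 2)))) = Add(-1264, Mul(Mul(2, Pow(3, Rational(1, 2))), Pow(Mul(12, Add(13, 24)), Rational(1, 2)))) = Add(-1264, Mul(Mul(2, Pow(3, Rational(1, 2))), Pow(Mul(12, 37), Rational(1, 2)))) = Add(-1264, Mul(Mul(2, Pow(3, Rational(1, 2))), Pow(444, Rational(1, 2)))) = Add(-1264, Mul(Mul(2, Pow(3, Rational(1, 2))), Mul(2, Pow(111, Rational(1, 2))))) = Add(-1264, Mul(12, Pow(37, Rational(1, 2))))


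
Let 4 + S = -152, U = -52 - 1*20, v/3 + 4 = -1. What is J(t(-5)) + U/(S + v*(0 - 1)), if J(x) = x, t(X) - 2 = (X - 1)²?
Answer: 1810/47 ≈ 38.511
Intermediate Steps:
v = -15 (v = -12 + 3*(-1) = -12 - 3 = -15)
t(X) = 2 + (-1 + X)² (t(X) = 2 + (X - 1)² = 2 + (-1 + X)²)
U = -72 (U = -52 - 20 = -72)
S = -156 (S = -4 - 152 = -156)
J(t(-5)) + U/(S + v*(0 - 1)) = (2 + (-1 - 5)²) - 72/(-156 - 15*(0 - 1)) = (2 + (-6)²) - 72/(-156 - 15*(-1)) = (2 + 36) - 72/(-156 + 15) = 38 - 72/(-141) = 38 - 72*(-1/141) = 38 + 24/47 = 1810/47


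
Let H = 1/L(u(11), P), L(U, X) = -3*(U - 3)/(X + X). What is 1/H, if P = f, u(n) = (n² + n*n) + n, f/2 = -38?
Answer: 375/76 ≈ 4.9342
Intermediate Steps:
f = -76 (f = 2*(-38) = -76)
u(n) = n + 2*n² (u(n) = (n² + n²) + n = 2*n² + n = n + 2*n²)
P = -76
L(U, X) = -3*(-3 + U)/(2*X)
H = 76/375 (H = 1/((3/2)*(3 - 11*(1 + 2*11))/(-76)) = 1/((3/2)*(-1/76)*(3 - 11*(1 + 22))) = 1/((3/2)*(-1/76)*(3 - 11*23)) = 1/((3/2)*(-1/76)*(3 - 1*253)) = 1/((3/2)*(-1/76)*(3 - 253)) = 1/((3/2)*(-1/76)*(-250)) = 1/(375/76) = 76/375 ≈ 0.20267)
1/H = 1/(76/375) = 375/76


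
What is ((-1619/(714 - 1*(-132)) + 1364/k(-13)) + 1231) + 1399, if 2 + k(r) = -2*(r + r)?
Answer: 56160997/21150 ≈ 2655.4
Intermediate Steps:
k(r) = -2 - 4*r (k(r) = -2 - 2*(r + r) = -2 - 4*r)
((-1619/(714 - 1*(-132)) + 1364/k(-13)) + 1231) + 1399 = ((-1619/(714 - 1*(-132)) + 1364/(-2 - 4*(-13))) + 1231) + 1399 = ((-1619/(714 + 132) + 1364/(-2 + 52)) + 1231) + 1399 = ((-1619/846 + 1364/50) + 1231) + 1399 = ((-1619*1/846 + 1364*(1/50)) + 1231) + 1399 = ((-1619/846 + 682/25) + 1231) + 1399 = (536497/21150 + 1231) + 1399 = 26572147/21150 + 1399 = 56160997/21150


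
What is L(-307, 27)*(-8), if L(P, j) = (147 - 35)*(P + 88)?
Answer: 196224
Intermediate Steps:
L(P, j) = 9856 + 112*P (L(P, j) = 112*(88 + P) = 9856 + 112*P)
L(-307, 27)*(-8) = (9856 + 112*(-307))*(-8) = (9856 - 34384)*(-8) = -24528*(-8) = 196224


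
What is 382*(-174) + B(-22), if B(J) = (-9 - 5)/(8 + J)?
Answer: -66467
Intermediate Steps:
B(J) = -14/(8 + J)
382*(-174) + B(-22) = 382*(-174) - 14/(8 - 22) = -66468 - 14/(-14) = -66468 - 14*(-1/14) = -66468 + 1 = -66467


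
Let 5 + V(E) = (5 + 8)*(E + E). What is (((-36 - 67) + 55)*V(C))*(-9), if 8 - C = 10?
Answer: -24624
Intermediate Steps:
C = -2 (C = 8 - 1*10 = 8 - 10 = -2)
V(E) = -5 + 26*E (V(E) = -5 + (5 + 8)*(E + E) = -5 + 13*(2*E) = -5 + 26*E)
(((-36 - 67) + 55)*V(C))*(-9) = (((-36 - 67) + 55)*(-5 + 26*(-2)))*(-9) = ((-103 + 55)*(-5 - 52))*(-9) = -48*(-57)*(-9) = 2736*(-9) = -24624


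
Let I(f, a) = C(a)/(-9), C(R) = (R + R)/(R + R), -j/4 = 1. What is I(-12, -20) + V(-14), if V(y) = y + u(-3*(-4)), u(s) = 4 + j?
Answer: -127/9 ≈ -14.111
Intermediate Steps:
j = -4 (j = -4*1 = -4)
C(R) = 1 (C(R) = (2*R)/((2*R)) = (2*R)*(1/(2*R)) = 1)
u(s) = 0 (u(s) = 4 - 4 = 0)
I(f, a) = -1/9 (I(f, a) = 1/(-9) = 1*(-1/9) = -1/9)
V(y) = y (V(y) = y + 0 = y)
I(-12, -20) + V(-14) = -1/9 - 14 = -127/9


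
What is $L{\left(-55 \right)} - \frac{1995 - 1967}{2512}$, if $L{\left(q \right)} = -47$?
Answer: $- \frac{29523}{628} \approx -47.011$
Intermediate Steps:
$L{\left(-55 \right)} - \frac{1995 - 1967}{2512} = -47 - \frac{1995 - 1967}{2512} = -47 - 28 \cdot \frac{1}{2512} = -47 - \frac{7}{628} = - \frac{29523}{628}$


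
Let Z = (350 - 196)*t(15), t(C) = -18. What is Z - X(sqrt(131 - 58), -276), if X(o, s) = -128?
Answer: -2644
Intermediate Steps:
Z = -2772 (Z = (350 - 196)*(-18) = 154*(-18) = -2772)
Z - X(sqrt(131 - 58), -276) = -2772 - 1*(-128) = -2772 + 128 = -2644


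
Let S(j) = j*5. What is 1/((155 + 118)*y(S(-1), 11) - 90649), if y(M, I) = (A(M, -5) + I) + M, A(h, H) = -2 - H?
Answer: -1/88192 ≈ -1.1339e-5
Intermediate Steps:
S(j) = 5*j
y(M, I) = 3 + I + M (y(M, I) = ((-2 - 1*(-5)) + I) + M = ((-2 + 5) + I) + M = (3 + I) + M = 3 + I + M)
1/((155 + 118)*y(S(-1), 11) - 90649) = 1/((155 + 118)*(3 + 11 + 5*(-1)) - 90649) = 1/(273*(3 + 11 - 5) - 90649) = 1/(273*9 - 90649) = 1/(2457 - 90649) = 1/(-88192) = -1/88192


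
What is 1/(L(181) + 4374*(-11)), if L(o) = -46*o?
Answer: -1/56440 ≈ -1.7718e-5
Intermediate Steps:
1/(L(181) + 4374*(-11)) = 1/(-46*181 + 4374*(-11)) = 1/(-8326 - 48114) = 1/(-56440) = -1/56440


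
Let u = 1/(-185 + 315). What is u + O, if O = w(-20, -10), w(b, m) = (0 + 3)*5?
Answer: 1951/130 ≈ 15.008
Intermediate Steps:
u = 1/130 ≈ 0.0076923
w(b, m) = 15 (w(b, m) = 3*5 = 15)
O = 15
u + O = 1/130 + 15 = 1951/130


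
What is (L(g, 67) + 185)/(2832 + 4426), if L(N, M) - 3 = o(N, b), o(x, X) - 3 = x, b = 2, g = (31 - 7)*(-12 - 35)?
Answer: -937/7258 ≈ -0.12910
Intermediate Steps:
g = -1128 (g = 24*(-47) = -1128)
o(x, X) = 3 + x
L(N, M) = 6 + N (L(N, M) = 3 + (3 + N) = 6 + N)
(L(g, 67) + 185)/(2832 + 4426) = ((6 - 1128) + 185)/(2832 + 4426) = (-1122 + 185)/7258 = -937*1/7258 = -937/7258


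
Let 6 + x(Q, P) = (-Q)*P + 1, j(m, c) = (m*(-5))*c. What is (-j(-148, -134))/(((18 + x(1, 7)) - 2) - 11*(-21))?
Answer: 19832/47 ≈ 421.96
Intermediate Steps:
j(m, c) = -5*c*m (j(m, c) = (-5*m)*c = -5*c*m)
x(Q, P) = -5 - P*Q (x(Q, P) = -6 + ((-Q)*P + 1) = -6 + (-P*Q + 1) = -6 + (1 - P*Q) = -5 - P*Q)
(-j(-148, -134))/(((18 + x(1, 7)) - 2) - 11*(-21)) = (-(-5)*(-134)*(-148))/(((18 + (-5 - 1*7*1)) - 2) - 11*(-21)) = (-1*(-99160))/(((18 + (-5 - 7)) - 2) + 231) = 99160/(((18 - 12) - 2) + 231) = 99160/((6 - 2) + 231) = 99160/(4 + 231) = 99160/235 = 99160*(1/235) = 19832/47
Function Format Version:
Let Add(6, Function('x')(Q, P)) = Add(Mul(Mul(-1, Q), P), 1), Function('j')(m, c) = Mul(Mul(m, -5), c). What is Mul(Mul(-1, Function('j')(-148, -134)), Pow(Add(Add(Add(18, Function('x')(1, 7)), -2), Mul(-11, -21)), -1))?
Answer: Rational(19832, 47) ≈ 421.96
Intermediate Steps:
Function('j')(m, c) = Mul(-5, c, m) (Function('j')(m, c) = Mul(Mul(-5, m), c) = Mul(-5, c, m))
Function('x')(Q, P) = Add(-5, Mul(-1, P, Q)) (Function('x')(Q, P) = Add(-6, Add(Mul(Mul(-1, Q), P), 1)) = Add(-6, Add(Mul(-1, P, Q), 1)) = Add(-6, Add(1, Mul(-1, P, Q))) = Add(-5, Mul(-1, P, Q)))
Mul(Mul(-1, Function('j')(-148, -134)), Pow(Add(Add(Add(18, Function('x')(1, 7)), -2), Mul(-11, -21)), -1)) = Mul(Mul(-1, Mul(-5, -134, -148)), Pow(Add(Add(Add(18, Add(-5, Mul(-1, 7, 1))), -2), Mul(-11, -21)), -1)) = Mul(Mul(-1, -99160), Pow(Add(Add(Add(18, Add(-5, -7)), -2), 231), -1)) = Mul(99160, Pow(Add(Add(Add(18, -12), -2), 231), -1)) = Mul(99160, Pow(Add(Add(6, -2), 231), -1)) = Mul(99160, Pow(Add(4, 231), -1)) = Mul(99160, Pow(235, -1)) = Mul(99160, Rational(1, 235)) = Rational(19832, 47)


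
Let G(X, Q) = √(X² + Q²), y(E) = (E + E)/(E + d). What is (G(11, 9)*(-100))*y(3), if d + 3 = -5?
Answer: 120*√202 ≈ 1705.5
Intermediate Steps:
d = -8 (d = -3 - 5 = -8)
y(E) = 2*E/(-8 + E) (y(E) = (E + E)/(E - 8) = (2*E)/(-8 + E) = 2*E/(-8 + E))
G(X, Q) = √(Q² + X²)
(G(11, 9)*(-100))*y(3) = (√(9² + 11²)*(-100))*(2*3/(-8 + 3)) = (√(81 + 121)*(-100))*(2*3/(-5)) = (√202*(-100))*(2*3*(-⅕)) = -100*√202*(-6/5) = 120*√202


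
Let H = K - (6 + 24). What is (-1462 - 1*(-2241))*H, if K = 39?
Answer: 7011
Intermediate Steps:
H = 9 (H = 39 - (6 + 24) = 39 - 1*30 = 39 - 30 = 9)
(-1462 - 1*(-2241))*H = (-1462 - 1*(-2241))*9 = (-1462 + 2241)*9 = 779*9 = 7011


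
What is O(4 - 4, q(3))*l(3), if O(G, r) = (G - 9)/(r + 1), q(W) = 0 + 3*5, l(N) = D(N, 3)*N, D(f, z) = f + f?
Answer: -81/8 ≈ -10.125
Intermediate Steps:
D(f, z) = 2*f
l(N) = 2*N**2 (l(N) = (2*N)*N = 2*N**2)
q(W) = 15 (q(W) = 0 + 15 = 15)
O(G, r) = (-9 + G)/(1 + r)
O(4 - 4, q(3))*l(3) = ((-9 + (4 - 4))/(1 + 15))*(2*3**2) = ((-9 + 0)/16)*(2*9) = ((1/16)*(-9))*18 = -9/16*18 = -81/8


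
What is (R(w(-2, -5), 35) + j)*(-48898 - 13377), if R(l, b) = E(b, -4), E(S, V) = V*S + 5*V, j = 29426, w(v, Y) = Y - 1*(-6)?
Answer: -1822540150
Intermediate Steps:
w(v, Y) = 6 + Y (w(v, Y) = Y + 6 = 6 + Y)
E(S, V) = 5*V + S*V (E(S, V) = S*V + 5*V = 5*V + S*V)
R(l, b) = -20 - 4*b (R(l, b) = -4*(5 + b) = -20 - 4*b)
(R(w(-2, -5), 35) + j)*(-48898 - 13377) = ((-20 - 4*35) + 29426)*(-48898 - 13377) = ((-20 - 140) + 29426)*(-62275) = (-160 + 29426)*(-62275) = 29266*(-62275) = -1822540150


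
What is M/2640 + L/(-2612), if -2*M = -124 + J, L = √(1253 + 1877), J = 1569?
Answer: -289/1056 - √3130/2612 ≈ -0.29509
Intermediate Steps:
L = √3130 ≈ 55.946
M = -1445/2 (M = -(-124 + 1569)/2 = -½*1445 = -1445/2 ≈ -722.50)
M/2640 + L/(-2612) = -1445/2/2640 + √3130/(-2612) = -1445/2*1/2640 + √3130*(-1/2612) = -289/1056 - √3130/2612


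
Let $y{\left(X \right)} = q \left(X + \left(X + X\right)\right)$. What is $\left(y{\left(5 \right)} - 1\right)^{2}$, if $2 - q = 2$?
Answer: $1$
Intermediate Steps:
$q = 0$ ($q = 2 - 2 = 0$)
$y{\left(X \right)} = 0$ ($y{\left(X \right)} = 0 \left(X + \left(X + X\right)\right) = 0 \left(X + 2 X\right) = 0 \cdot 3 X = 0$)
$\left(y{\left(5 \right)} - 1\right)^{2} = \left(0 - 1\right)^{2} = \left(-1\right)^{2} = 1$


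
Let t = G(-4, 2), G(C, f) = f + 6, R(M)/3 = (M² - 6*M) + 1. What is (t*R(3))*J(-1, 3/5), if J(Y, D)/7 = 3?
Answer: -4032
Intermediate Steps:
R(M) = 3 - 18*M + 3*M² (R(M) = 3*((M² - 6*M) + 1) = 3*(1 + M² - 6*M) = 3 - 18*M + 3*M²)
G(C, f) = 6 + f
t = 8 (t = 6 + 2 = 8)
J(Y, D) = 21 (J(Y, D) = 7*3 = 21)
(t*R(3))*J(-1, 3/5) = (8*(3 - 18*3 + 3*3²))*21 = (8*(3 - 54 + 3*9))*21 = (8*(3 - 54 + 27))*21 = (8*(-24))*21 = -192*21 = -4032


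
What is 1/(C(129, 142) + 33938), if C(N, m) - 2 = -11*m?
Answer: 1/32378 ≈ 3.0885e-5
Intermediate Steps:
C(N, m) = 2 - 11*m
1/(C(129, 142) + 33938) = 1/((2 - 11*142) + 33938) = 1/((2 - 1562) + 33938) = 1/(-1560 + 33938) = 1/32378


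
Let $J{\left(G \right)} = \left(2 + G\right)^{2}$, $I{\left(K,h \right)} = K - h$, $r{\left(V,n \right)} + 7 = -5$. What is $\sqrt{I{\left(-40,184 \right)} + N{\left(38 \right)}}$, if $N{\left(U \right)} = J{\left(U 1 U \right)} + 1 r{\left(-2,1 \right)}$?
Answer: $2 \sqrt{522670} \approx 1445.9$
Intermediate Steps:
$r{\left(V,n \right)} = -12$ ($r{\left(V,n \right)} = -7 - 5 = -12$)
$N{\left(U \right)} = -12 + \left(2 + U^{2}\right)^{2}$ ($N{\left(U \right)} = \left(2 + U 1 U\right)^{2} + 1 \left(-12\right) = \left(2 + U U\right)^{2} - 12 = \left(2 + U^{2}\right)^{2} - 12 = -12 + \left(2 + U^{2}\right)^{2}$)
$\sqrt{I{\left(-40,184 \right)} + N{\left(38 \right)}} = \sqrt{\left(-40 - 184\right) - \left(12 - \left(2 + 38^{2}\right)^{2}\right)} = \sqrt{\left(-40 - 184\right) - \left(12 - \left(2 + 1444\right)^{2}\right)} = \sqrt{-224 - \left(12 - 1446^{2}\right)} = \sqrt{-224 + \left(-12 + 2090916\right)} = \sqrt{-224 + 2090904} = \sqrt{2090680} = 2 \sqrt{522670}$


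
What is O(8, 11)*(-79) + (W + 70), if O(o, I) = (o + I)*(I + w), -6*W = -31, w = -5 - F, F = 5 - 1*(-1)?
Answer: 451/6 ≈ 75.167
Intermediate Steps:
F = 6 (F = 5 + 1 = 6)
w = -11 (w = -5 - 1*6 = -5 - 6 = -11)
W = 31/6 (W = -1/6*(-31) = 31/6 ≈ 5.1667)
O(o, I) = (-11 + I)*(I + o) (O(o, I) = (o + I)*(I - 11) = (I + o)*(-11 + I) = (-11 + I)*(I + o))
O(8, 11)*(-79) + (W + 70) = (11**2 - 11*11 - 11*8 + 11*8)*(-79) + (31/6 + 70) = (121 - 121 - 88 + 88)*(-79) + 451/6 = 0*(-79) + 451/6 = 0 + 451/6 = 451/6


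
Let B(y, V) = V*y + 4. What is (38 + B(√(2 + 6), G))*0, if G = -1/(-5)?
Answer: 0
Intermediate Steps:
G = ⅕ (G = -1*(-⅕) = ⅕ ≈ 0.20000)
B(y, V) = 4 + V*y
(38 + B(√(2 + 6), G))*0 = (38 + (4 + √(2 + 6)/5))*0 = (38 + (4 + √8/5))*0 = (38 + (4 + (2*√2)/5))*0 = (38 + (4 + 2*√2/5))*0 = (42 + 2*√2/5)*0 = 0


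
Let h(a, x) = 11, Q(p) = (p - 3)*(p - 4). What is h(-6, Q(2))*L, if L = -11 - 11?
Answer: -242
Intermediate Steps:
L = -22
Q(p) = (-4 + p)*(-3 + p) (Q(p) = (-3 + p)*(-4 + p) = (-4 + p)*(-3 + p))
h(-6, Q(2))*L = 11*(-22) = -242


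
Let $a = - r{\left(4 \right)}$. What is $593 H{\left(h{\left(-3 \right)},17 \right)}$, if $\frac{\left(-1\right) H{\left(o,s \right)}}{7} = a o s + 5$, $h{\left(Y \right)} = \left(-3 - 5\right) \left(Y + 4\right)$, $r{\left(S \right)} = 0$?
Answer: $-20755$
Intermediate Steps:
$h{\left(Y \right)} = -32 - 8 Y$ ($h{\left(Y \right)} = - 8 \left(4 + Y\right) = -32 - 8 Y$)
$a = 0$ ($a = \left(-1\right) 0 = 0$)
$H{\left(o,s \right)} = -35$ ($H{\left(o,s \right)} = - 7 \left(0 o s + 5\right) = - 7 \left(0 s + 5\right) = - 7 \left(0 + 5\right) = \left(-7\right) 5 = -35$)
$593 H{\left(h{\left(-3 \right)},17 \right)} = 593 \left(-35\right) = -20755$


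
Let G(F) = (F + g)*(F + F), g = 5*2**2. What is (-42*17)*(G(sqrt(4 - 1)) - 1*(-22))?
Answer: -19992 - 28560*sqrt(3) ≈ -69459.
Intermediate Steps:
g = 20 (g = 5*4 = 20)
G(F) = 2*F*(20 + F) (G(F) = (F + 20)*(F + F) = (20 + F)*(2*F) = 2*F*(20 + F))
(-42*17)*(G(sqrt(4 - 1)) - 1*(-22)) = (-42*17)*(2*sqrt(4 - 1)*(20 + sqrt(4 - 1)) - 1*(-22)) = -714*(2*sqrt(3)*(20 + sqrt(3)) + 22) = -714*(22 + 2*sqrt(3)*(20 + sqrt(3))) = -15708 - 1428*sqrt(3)*(20 + sqrt(3))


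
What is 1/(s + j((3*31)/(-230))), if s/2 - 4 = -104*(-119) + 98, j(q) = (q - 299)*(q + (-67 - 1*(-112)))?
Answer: 52900/613844609 ≈ 8.6178e-5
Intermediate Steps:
j(q) = (-299 + q)*(45 + q) (j(q) = (-299 + q)*(q + (-67 + 112)) = (-299 + q)*(q + 45) = (-299 + q)*(45 + q))
s = 24956 (s = 8 + 2*(-104*(-119) + 98) = 8 + 2*(12376 + 98) = 8 + 2*12474 = 8 + 24948 = 24956)
1/(s + j((3*31)/(-230))) = 1/(24956 + (-13455 + ((3*31)/(-230))² - 254*3*31/(-230))) = 1/(24956 + (-13455 + (93*(-1/230))² - 23622*(-1)/230)) = 1/(24956 + (-13455 + (-93/230)² - 254*(-93/230))) = 1/(24956 + (-13455 + 8649/52900 + 11811/115)) = 1/(24956 - 706327791/52900) = 1/(613844609/52900) = 52900/613844609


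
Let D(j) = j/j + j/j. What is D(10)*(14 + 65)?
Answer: 158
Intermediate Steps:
D(j) = 2 (D(j) = 1 + 1 = 2)
D(10)*(14 + 65) = 2*(14 + 65) = 2*79 = 158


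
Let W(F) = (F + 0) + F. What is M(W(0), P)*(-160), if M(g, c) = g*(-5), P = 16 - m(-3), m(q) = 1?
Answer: 0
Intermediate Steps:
P = 15 (P = 16 - 1*1 = 16 - 1 = 15)
W(F) = 2*F (W(F) = F + F = 2*F)
M(g, c) = -5*g
M(W(0), P)*(-160) = -10*0*(-160) = -5*0*(-160) = 0*(-160) = 0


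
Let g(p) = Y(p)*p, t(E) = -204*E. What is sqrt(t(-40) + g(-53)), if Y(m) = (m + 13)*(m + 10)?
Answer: 10*I*sqrt(830) ≈ 288.1*I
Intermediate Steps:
Y(m) = (10 + m)*(13 + m) (Y(m) = (13 + m)*(10 + m) = (10 + m)*(13 + m))
g(p) = p*(130 + p**2 + 23*p) (g(p) = (130 + p**2 + 23*p)*p = p*(130 + p**2 + 23*p))
sqrt(t(-40) + g(-53)) = sqrt(-204*(-40) - 53*(130 + (-53)**2 + 23*(-53))) = sqrt(8160 - 53*(130 + 2809 - 1219)) = sqrt(8160 - 53*1720) = sqrt(8160 - 91160) = sqrt(-83000) = 10*I*sqrt(830)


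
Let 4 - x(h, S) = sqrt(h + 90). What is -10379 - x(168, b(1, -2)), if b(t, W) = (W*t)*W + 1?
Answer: -10383 + sqrt(258) ≈ -10367.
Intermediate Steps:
b(t, W) = 1 + t*W**2 (b(t, W) = t*W**2 + 1 = 1 + t*W**2)
x(h, S) = 4 - sqrt(90 + h) (x(h, S) = 4 - sqrt(h + 90) = 4 - sqrt(90 + h))
-10379 - x(168, b(1, -2)) = -10379 - (4 - sqrt(90 + 168)) = -10379 - (4 - sqrt(258)) = -10379 + (-4 + sqrt(258)) = -10383 + sqrt(258)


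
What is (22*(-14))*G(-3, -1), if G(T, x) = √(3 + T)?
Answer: 0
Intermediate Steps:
(22*(-14))*G(-3, -1) = (22*(-14))*√(3 - 3) = -308*√0 = -308*0 = 0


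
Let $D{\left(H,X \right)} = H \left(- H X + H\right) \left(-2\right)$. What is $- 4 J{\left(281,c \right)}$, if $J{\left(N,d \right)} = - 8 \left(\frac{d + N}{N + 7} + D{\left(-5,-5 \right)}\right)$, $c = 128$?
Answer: $- \frac{85991}{9} \approx -9554.6$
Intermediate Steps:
$D{\left(H,X \right)} = - 2 H \left(H - H X\right)$ ($D{\left(H,X \right)} = H \left(- H X + H\right) \left(-2\right) = H \left(H - H X\right) \left(-2\right) = - 2 H \left(H - H X\right)$)
$J{\left(N,d \right)} = 2400 - \frac{8 \left(N + d\right)}{7 + N}$ ($J{\left(N,d \right)} = - 8 \left(\frac{d + N}{N + 7} + 2 \left(-5\right)^{2} \left(-1 - 5\right)\right) = - 8 \left(\frac{N + d}{7 + N} + 2 \cdot 25 \left(-6\right)\right) = - 8 \left(\frac{N + d}{7 + N} - 300\right) = - 8 \left(-300 + \frac{N + d}{7 + N}\right) = 2400 - \frac{8 \left(N + d\right)}{7 + N}$)
$- 4 J{\left(281,c \right)} = - 4 \frac{8 \left(2100 - 128 + 299 \cdot 281\right)}{7 + 281} = - 4 \frac{8 \left(2100 - 128 + 84019\right)}{288} = - 4 \cdot 8 \cdot \frac{1}{288} \cdot 85991 = \left(-4\right) \frac{85991}{36} = - \frac{85991}{9}$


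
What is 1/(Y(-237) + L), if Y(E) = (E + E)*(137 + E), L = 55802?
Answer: 1/103202 ≈ 9.6897e-6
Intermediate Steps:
Y(E) = 2*E*(137 + E) (Y(E) = (2*E)*(137 + E) = 2*E*(137 + E))
1/(Y(-237) + L) = 1/(2*(-237)*(137 - 237) + 55802) = 1/(2*(-237)*(-100) + 55802) = 1/(47400 + 55802) = 1/103202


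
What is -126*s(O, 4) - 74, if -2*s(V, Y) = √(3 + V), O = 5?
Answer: -74 + 126*√2 ≈ 104.19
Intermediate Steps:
s(V, Y) = -√(3 + V)/2
-126*s(O, 4) - 74 = -(-63)*√(3 + 5) - 74 = -(-63)*√8 - 74 = -(-63)*2*√2 - 74 = -(-126)*√2 - 74 = 126*√2 - 74 = -74 + 126*√2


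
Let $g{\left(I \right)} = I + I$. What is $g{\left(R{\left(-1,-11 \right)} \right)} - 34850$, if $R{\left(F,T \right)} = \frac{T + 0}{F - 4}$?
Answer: $- \frac{174228}{5} \approx -34846.0$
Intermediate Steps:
$R{\left(F,T \right)} = \frac{T}{-4 + F}$
$g{\left(I \right)} = 2 I$
$g{\left(R{\left(-1,-11 \right)} \right)} - 34850 = 2 \left(- \frac{11}{-4 - 1}\right) - 34850 = 2 \left(- \frac{11}{-5}\right) - 34850 = 2 \left(\left(-11\right) \left(- \frac{1}{5}\right)\right) - 34850 = 2 \cdot \frac{11}{5} - 34850 = \frac{22}{5} - 34850 = - \frac{174228}{5}$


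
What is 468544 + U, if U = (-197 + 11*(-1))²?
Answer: 511808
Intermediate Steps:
U = 43264 (U = (-197 - 11)² = (-208)² = 43264)
468544 + U = 468544 + 43264 = 511808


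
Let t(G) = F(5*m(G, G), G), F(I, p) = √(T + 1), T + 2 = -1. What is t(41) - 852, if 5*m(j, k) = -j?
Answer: -852 + I*√2 ≈ -852.0 + 1.4142*I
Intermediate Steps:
T = -3 (T = -2 - 1 = -3)
m(j, k) = -j/5 (m(j, k) = (-j)/5 = -j/5)
F(I, p) = I*√2 (F(I, p) = √(-3 + 1) = √(-2) = I*√2)
t(G) = I*√2
t(41) - 852 = I*√2 - 852 = -852 + I*√2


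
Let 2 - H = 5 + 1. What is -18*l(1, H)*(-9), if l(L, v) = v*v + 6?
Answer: 3564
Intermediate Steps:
H = -4 (H = 2 - (5 + 1) = 2 - 1*6 = 2 - 6 = -4)
l(L, v) = 6 + v² (l(L, v) = v² + 6 = 6 + v²)
-18*l(1, H)*(-9) = -18*(6 + (-4)²)*(-9) = -18*(6 + 16)*(-9) = -18*22*(-9) = -396*(-9) = 3564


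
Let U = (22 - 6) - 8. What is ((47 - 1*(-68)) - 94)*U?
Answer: 168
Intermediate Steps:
U = 8 (U = 16 - 8 = 8)
((47 - 1*(-68)) - 94)*U = ((47 - 1*(-68)) - 94)*8 = ((47 + 68) - 94)*8 = (115 - 94)*8 = 21*8 = 168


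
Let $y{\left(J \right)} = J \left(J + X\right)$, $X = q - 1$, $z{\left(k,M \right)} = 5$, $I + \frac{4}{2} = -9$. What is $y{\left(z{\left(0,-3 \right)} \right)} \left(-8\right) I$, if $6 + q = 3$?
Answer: $440$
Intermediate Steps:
$q = -3$ ($q = -6 + 3 = -3$)
$I = -11$ ($I = -2 - 9 = -11$)
$X = -4$ ($X = -3 - 1 = -4$)
$y{\left(J \right)} = J \left(-4 + J\right)$ ($y{\left(J \right)} = J \left(J - 4\right) = J \left(-4 + J\right)$)
$y{\left(z{\left(0,-3 \right)} \right)} \left(-8\right) I = 5 \left(-4 + 5\right) \left(-8\right) \left(-11\right) = 5 \cdot 1 \left(-8\right) \left(-11\right) = 5 \left(-8\right) \left(-11\right) = \left(-40\right) \left(-11\right) = 440$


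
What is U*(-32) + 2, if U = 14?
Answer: -446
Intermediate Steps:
U*(-32) + 2 = 14*(-32) + 2 = -448 + 2 = -446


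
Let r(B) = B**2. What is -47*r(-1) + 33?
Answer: -14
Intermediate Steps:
-47*r(-1) + 33 = -47*(-1)**2 + 33 = -47*1 + 33 = -47 + 33 = -14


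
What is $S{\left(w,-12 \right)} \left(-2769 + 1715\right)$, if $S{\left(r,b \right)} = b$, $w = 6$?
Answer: $12648$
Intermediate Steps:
$S{\left(w,-12 \right)} \left(-2769 + 1715\right) = - 12 \left(-2769 + 1715\right) = \left(-12\right) \left(-1054\right) = 12648$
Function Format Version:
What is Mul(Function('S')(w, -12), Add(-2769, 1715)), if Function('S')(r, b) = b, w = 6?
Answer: 12648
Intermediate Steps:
Mul(Function('S')(w, -12), Add(-2769, 1715)) = Mul(-12, Add(-2769, 1715)) = Mul(-12, -1054) = 12648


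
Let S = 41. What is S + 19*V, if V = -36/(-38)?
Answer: 59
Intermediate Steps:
V = 18/19 (V = -36*(-1/38) = 18/19 ≈ 0.94737)
S + 19*V = 41 + 19*(18/19) = 41 + 18 = 59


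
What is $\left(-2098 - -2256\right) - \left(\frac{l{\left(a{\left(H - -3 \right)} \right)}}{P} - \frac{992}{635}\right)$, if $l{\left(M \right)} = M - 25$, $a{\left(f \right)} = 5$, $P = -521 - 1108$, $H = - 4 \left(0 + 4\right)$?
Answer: $\frac{165040838}{1034415} \approx 159.55$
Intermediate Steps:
$H = -16$ ($H = \left(-4\right) 4 = -16$)
$P = -1629$
$l{\left(M \right)} = -25 + M$
$\left(-2098 - -2256\right) - \left(\frac{l{\left(a{\left(H - -3 \right)} \right)}}{P} - \frac{992}{635}\right) = \left(-2098 - -2256\right) - \left(\frac{-25 + 5}{-1629} - \frac{992}{635}\right) = \left(-2098 + 2256\right) - \left(\left(-20\right) \left(- \frac{1}{1629}\right) - \frac{992}{635}\right) = 158 - \left(\frac{20}{1629} - \frac{992}{635}\right) = 158 - - \frac{1603268}{1034415} = 158 + \frac{1603268}{1034415} = \frac{165040838}{1034415}$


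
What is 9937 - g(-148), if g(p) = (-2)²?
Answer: 9933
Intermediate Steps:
g(p) = 4
9937 - g(-148) = 9937 - 1*4 = 9937 - 4 = 9933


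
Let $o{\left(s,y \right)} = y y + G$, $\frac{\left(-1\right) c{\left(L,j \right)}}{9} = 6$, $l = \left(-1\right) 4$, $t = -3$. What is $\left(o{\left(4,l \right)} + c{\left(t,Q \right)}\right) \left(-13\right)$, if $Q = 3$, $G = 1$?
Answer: $481$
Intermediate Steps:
$l = -4$
$c{\left(L,j \right)} = -54$ ($c{\left(L,j \right)} = \left(-9\right) 6 = -54$)
$o{\left(s,y \right)} = 1 + y^{2}$ ($o{\left(s,y \right)} = y y + 1 = y^{2} + 1 = 1 + y^{2}$)
$\left(o{\left(4,l \right)} + c{\left(t,Q \right)}\right) \left(-13\right) = \left(\left(1 + \left(-4\right)^{2}\right) - 54\right) \left(-13\right) = \left(\left(1 + 16\right) - 54\right) \left(-13\right) = \left(17 - 54\right) \left(-13\right) = \left(-37\right) \left(-13\right) = 481$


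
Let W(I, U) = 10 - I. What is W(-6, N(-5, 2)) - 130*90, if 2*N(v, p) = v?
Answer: -11684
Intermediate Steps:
N(v, p) = v/2
W(-6, N(-5, 2)) - 130*90 = (10 - 1*(-6)) - 130*90 = (10 + 6) - 11700 = 16 - 11700 = -11684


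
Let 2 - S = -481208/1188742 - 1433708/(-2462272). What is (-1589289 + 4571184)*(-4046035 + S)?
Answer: -4414234829986912325349255/365875767728 ≈ -1.2065e+13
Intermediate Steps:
S = 666821044111/365875767728 (S = 2 - (-481208/1188742 - 1433708/(-2462272)) = 2 - (-481208*1/1188742 - 1433708*(-1/2462272)) = 2 - (-240604/594371 + 358427/615568) = 2 - 1*64930491345/365875767728 = 2 - 64930491345/365875767728 = 666821044111/365875767728 ≈ 1.8225)
(-1589289 + 4571184)*(-4046035 + S) = (-1589289 + 4571184)*(-4046035 + 666821044111/365875767728) = 2981895*(-1480345495058314369/365875767728) = -4414234829986912325349255/365875767728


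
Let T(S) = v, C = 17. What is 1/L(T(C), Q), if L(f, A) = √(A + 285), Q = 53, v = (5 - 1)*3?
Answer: √2/26 ≈ 0.054393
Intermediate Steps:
v = 12 (v = 4*3 = 12)
T(S) = 12
L(f, A) = √(285 + A)
1/L(T(C), Q) = 1/(√(285 + 53)) = 1/(√338) = 1/(13*√2) = √2/26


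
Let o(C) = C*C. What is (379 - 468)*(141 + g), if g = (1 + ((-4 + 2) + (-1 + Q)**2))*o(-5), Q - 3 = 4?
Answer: -90424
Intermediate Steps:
Q = 7 (Q = 3 + 4 = 7)
o(C) = C**2
g = 875 (g = (1 + ((-4 + 2) + (-1 + 7)**2))*(-5)**2 = (1 + (-2 + 6**2))*25 = (1 + (-2 + 36))*25 = (1 + 34)*25 = 35*25 = 875)
(379 - 468)*(141 + g) = (379 - 468)*(141 + 875) = -89*1016 = -90424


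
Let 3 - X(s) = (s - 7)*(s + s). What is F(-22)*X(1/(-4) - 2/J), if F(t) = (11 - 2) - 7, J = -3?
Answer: 611/36 ≈ 16.972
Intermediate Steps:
F(t) = 2 (F(t) = 9 - 7 = 2)
X(s) = 3 - 2*s*(-7 + s) (X(s) = 3 - (s - 7)*(s + s) = 3 - (-7 + s)*2*s = 3 - 2*s*(-7 + s))
F(-22)*X(1/(-4) - 2/J) = 2*(3 - 2*(1/(-4) - 2/(-3))² + 14*(1/(-4) - 2/(-3))) = 2*(3 - 2*(1*(-¼) - 2*(-⅓))² + 14*(1*(-¼) - 2*(-⅓))) = 2*(3 - 2*(-¼ + ⅔)² + 14*(-¼ + ⅔)) = 2*(3 - 2*(5/12)² + 14*(5/12)) = 2*(3 - 2*25/144 + 35/6) = 2*(3 - 25/72 + 35/6) = 2*(611/72) = 611/36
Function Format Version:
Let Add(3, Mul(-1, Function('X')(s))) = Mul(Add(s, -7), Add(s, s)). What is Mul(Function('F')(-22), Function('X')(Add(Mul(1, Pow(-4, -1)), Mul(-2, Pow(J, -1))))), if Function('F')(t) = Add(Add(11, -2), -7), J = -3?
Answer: Rational(611, 36) ≈ 16.972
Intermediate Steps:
Function('F')(t) = 2 (Function('F')(t) = Add(9, -7) = 2)
Function('X')(s) = Add(3, Mul(-2, s, Add(-7, s))) (Function('X')(s) = Add(3, Mul(-1, Mul(Add(s, -7), Add(s, s)))) = Add(3, Mul(-1, Mul(Add(-7, s), Mul(2, s)))) = Add(3, Mul(-1, Mul(2, s, Add(-7, s)))) = Add(3, Mul(-2, s, Add(-7, s))))
Mul(Function('F')(-22), Function('X')(Add(Mul(1, Pow(-4, -1)), Mul(-2, Pow(J, -1))))) = Mul(2, Add(3, Mul(-2, Pow(Add(Mul(1, Pow(-4, -1)), Mul(-2, Pow(-3, -1))), 2)), Mul(14, Add(Mul(1, Pow(-4, -1)), Mul(-2, Pow(-3, -1)))))) = Mul(2, Add(3, Mul(-2, Pow(Add(Mul(1, Rational(-1, 4)), Mul(-2, Rational(-1, 3))), 2)), Mul(14, Add(Mul(1, Rational(-1, 4)), Mul(-2, Rational(-1, 3)))))) = Mul(2, Add(3, Mul(-2, Pow(Add(Rational(-1, 4), Rational(2, 3)), 2)), Mul(14, Add(Rational(-1, 4), Rational(2, 3))))) = Mul(2, Add(3, Mul(-2, Pow(Rational(5, 12), 2)), Mul(14, Rational(5, 12)))) = Mul(2, Add(3, Mul(-2, Rational(25, 144)), Rational(35, 6))) = Mul(2, Add(3, Rational(-25, 72), Rational(35, 6))) = Mul(2, Rational(611, 72)) = Rational(611, 36)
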